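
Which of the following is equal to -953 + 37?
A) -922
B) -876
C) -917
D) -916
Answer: D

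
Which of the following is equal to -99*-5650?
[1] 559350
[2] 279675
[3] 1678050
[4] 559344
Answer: 1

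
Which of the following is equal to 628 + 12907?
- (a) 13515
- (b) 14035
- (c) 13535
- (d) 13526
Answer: c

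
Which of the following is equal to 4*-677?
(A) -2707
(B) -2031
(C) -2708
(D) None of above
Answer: C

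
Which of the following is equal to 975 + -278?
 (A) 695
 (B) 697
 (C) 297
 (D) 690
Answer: B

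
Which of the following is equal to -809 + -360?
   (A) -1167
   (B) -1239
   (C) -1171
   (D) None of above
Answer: D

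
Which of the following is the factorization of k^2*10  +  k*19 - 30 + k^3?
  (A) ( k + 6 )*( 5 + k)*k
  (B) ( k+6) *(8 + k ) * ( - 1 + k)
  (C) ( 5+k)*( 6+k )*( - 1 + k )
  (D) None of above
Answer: C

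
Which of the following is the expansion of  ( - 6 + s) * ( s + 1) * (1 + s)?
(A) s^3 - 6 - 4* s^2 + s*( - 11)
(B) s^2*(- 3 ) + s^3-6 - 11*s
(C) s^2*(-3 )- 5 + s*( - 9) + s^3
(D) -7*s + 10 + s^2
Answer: A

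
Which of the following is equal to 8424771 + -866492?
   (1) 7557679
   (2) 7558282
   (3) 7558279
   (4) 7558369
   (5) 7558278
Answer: 3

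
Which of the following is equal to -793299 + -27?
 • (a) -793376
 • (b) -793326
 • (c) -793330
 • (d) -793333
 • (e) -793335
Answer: b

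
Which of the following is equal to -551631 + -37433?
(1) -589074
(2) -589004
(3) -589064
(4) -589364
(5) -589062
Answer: 3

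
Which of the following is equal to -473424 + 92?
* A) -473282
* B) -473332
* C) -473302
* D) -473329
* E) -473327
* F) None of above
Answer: B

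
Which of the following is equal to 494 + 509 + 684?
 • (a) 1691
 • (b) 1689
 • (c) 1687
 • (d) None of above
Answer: c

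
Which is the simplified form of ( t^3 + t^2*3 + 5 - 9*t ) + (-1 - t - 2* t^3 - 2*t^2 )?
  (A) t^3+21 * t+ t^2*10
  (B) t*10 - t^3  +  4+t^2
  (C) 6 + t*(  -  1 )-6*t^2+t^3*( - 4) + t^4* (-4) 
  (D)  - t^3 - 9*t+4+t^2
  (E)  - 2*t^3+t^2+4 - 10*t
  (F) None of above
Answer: F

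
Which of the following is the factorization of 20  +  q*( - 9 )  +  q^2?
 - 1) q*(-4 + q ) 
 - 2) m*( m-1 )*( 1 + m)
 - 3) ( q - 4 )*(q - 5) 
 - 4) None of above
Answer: 3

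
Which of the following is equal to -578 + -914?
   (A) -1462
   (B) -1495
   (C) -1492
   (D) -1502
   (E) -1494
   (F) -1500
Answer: C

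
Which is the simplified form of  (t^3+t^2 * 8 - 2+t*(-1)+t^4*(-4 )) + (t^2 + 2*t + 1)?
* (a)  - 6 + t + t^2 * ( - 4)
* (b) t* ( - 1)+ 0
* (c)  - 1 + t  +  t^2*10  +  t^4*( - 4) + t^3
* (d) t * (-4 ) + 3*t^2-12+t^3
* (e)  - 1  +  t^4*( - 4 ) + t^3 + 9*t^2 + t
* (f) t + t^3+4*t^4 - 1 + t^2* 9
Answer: e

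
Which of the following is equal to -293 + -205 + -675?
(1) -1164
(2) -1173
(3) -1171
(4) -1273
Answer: 2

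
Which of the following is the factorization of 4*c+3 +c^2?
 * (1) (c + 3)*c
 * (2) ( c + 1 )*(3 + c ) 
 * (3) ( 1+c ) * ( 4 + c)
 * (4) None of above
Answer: 2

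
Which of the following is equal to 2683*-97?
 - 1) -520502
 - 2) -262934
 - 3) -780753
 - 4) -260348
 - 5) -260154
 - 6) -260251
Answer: 6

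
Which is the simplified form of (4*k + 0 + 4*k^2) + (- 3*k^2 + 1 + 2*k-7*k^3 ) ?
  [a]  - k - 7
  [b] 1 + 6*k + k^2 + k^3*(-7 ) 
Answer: b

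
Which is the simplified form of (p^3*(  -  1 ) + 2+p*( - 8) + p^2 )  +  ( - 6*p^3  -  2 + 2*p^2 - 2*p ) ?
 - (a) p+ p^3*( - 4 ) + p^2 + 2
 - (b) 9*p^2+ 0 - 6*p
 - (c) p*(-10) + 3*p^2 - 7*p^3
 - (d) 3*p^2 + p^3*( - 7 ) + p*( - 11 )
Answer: c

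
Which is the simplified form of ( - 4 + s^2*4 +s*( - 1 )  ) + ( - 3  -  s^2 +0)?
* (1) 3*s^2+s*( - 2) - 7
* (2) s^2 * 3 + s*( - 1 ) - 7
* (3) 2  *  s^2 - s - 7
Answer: 2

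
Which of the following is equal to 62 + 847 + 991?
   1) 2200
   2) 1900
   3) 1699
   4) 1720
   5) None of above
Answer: 2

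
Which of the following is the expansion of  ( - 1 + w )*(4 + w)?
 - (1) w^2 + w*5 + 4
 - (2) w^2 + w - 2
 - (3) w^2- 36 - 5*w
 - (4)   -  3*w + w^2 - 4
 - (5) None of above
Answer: 5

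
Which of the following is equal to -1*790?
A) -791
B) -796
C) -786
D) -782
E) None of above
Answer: E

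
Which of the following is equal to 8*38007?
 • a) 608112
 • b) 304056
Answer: b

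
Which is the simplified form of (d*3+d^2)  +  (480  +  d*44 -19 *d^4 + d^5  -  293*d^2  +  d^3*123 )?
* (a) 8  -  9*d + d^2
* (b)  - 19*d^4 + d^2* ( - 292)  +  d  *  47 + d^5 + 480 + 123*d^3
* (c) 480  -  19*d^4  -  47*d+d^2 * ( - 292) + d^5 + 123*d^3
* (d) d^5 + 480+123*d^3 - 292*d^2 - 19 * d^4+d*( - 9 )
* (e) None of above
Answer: b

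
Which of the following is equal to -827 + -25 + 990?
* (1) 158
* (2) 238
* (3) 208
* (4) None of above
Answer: 4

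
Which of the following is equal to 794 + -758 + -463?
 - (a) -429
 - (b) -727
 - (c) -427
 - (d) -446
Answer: c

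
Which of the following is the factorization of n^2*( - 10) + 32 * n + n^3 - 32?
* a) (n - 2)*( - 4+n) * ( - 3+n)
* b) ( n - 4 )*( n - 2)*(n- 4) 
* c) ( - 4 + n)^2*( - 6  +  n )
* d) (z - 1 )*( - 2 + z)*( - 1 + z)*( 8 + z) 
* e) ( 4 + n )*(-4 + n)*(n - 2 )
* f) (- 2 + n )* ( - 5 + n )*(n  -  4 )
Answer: b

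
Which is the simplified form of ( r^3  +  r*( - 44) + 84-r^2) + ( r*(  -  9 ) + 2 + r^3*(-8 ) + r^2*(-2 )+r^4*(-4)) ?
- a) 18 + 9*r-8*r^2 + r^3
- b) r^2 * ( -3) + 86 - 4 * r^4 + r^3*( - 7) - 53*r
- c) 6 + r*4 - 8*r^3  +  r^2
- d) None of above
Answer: b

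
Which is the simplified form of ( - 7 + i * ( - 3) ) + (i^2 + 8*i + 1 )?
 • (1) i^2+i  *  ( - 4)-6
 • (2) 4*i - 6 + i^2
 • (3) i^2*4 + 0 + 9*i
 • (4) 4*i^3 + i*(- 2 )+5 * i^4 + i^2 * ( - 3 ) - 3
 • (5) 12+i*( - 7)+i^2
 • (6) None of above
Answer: 6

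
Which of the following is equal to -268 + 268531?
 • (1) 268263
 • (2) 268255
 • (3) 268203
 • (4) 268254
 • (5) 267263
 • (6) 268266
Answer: 1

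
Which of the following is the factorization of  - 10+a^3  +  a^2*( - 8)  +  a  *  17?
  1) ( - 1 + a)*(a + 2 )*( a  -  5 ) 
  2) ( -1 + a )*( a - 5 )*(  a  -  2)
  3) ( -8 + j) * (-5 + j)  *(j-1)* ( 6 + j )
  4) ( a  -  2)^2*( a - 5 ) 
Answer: 2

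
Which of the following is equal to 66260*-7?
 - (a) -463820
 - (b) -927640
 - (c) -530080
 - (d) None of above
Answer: a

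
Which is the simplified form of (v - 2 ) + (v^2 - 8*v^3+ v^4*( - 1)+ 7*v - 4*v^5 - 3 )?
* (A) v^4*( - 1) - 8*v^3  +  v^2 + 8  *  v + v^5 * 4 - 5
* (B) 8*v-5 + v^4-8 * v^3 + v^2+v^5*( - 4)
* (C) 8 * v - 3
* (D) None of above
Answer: D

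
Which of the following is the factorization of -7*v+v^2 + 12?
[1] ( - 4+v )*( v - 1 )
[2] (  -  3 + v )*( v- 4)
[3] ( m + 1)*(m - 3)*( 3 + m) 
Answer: 2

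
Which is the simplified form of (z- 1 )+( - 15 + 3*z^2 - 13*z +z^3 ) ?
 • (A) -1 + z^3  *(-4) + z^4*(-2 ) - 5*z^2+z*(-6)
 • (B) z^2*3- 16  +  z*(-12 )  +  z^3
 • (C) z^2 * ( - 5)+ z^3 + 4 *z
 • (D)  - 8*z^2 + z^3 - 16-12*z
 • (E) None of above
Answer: B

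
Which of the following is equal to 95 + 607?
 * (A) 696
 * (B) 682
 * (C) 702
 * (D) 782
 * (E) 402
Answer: C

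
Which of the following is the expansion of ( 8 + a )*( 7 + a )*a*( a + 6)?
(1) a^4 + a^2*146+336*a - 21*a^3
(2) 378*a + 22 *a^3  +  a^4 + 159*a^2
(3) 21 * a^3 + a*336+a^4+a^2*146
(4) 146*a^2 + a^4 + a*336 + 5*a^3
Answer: 3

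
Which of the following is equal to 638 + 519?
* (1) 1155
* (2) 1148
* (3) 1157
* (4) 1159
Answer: 3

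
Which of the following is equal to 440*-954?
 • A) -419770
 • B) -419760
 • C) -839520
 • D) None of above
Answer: B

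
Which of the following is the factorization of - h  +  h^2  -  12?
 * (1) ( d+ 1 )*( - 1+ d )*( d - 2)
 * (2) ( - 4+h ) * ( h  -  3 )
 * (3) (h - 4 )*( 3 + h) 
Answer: 3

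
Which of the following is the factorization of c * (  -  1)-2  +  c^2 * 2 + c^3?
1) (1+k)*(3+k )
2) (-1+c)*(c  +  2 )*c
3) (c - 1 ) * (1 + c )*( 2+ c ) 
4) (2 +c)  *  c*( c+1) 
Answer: 3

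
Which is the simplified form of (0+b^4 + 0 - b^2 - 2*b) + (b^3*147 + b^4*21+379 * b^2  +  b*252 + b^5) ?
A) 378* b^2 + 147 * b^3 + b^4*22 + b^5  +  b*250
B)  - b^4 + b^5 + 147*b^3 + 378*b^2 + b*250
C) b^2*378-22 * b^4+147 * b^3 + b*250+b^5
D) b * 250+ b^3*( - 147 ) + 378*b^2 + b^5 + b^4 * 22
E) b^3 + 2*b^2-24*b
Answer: A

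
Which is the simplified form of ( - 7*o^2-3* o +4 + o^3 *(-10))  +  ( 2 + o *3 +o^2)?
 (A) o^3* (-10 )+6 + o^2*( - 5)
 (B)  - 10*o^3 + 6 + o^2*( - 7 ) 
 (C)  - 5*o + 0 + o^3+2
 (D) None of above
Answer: D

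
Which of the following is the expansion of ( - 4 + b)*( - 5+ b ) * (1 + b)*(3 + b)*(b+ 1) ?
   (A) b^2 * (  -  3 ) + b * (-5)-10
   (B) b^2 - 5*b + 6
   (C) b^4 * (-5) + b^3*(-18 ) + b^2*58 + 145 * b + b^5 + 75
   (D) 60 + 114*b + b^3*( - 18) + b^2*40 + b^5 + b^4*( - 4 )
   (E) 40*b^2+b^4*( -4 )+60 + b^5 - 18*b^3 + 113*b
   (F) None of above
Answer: E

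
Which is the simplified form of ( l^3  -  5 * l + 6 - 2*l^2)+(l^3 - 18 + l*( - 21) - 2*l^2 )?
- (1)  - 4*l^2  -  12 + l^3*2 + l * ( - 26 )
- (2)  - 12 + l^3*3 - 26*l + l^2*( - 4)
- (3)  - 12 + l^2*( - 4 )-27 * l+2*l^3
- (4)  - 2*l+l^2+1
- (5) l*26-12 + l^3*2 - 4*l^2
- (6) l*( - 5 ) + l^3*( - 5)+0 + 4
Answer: 1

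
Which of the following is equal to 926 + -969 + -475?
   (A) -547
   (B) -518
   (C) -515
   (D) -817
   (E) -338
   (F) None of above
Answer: B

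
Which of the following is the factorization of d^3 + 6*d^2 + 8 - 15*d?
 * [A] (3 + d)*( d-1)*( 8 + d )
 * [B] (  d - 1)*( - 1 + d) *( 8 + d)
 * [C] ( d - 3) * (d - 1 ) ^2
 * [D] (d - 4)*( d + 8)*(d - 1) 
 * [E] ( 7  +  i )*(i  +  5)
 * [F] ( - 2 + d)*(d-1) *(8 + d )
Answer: B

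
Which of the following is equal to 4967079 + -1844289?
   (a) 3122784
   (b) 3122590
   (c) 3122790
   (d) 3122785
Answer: c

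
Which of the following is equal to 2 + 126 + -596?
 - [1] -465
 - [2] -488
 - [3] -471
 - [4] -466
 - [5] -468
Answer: 5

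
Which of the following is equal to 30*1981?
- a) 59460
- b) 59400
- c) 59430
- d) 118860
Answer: c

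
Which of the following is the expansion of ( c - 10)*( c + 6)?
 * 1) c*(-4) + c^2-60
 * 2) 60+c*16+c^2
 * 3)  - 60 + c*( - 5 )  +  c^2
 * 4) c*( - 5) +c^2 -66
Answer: 1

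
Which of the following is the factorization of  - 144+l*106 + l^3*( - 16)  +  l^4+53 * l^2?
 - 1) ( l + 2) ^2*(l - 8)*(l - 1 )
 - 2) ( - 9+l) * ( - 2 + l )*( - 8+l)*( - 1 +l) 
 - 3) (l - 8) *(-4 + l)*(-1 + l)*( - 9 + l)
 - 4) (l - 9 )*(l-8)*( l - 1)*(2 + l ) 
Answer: 4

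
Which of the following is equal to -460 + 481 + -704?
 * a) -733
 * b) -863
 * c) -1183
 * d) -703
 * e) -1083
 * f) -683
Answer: f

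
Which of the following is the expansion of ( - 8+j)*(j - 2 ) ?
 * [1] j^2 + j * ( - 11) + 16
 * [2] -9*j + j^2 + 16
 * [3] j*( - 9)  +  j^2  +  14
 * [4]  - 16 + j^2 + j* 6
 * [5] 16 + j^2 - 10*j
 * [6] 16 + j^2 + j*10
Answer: 5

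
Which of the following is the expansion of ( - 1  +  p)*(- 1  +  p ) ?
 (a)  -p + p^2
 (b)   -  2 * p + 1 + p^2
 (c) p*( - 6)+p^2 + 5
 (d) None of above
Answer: b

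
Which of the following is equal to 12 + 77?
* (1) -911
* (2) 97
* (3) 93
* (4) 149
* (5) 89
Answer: 5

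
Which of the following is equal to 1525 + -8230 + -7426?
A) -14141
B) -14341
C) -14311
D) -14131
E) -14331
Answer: D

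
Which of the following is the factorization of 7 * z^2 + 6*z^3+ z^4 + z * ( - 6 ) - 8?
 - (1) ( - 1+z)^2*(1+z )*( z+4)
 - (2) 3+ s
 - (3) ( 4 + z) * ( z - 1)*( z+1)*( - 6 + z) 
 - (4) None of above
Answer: 4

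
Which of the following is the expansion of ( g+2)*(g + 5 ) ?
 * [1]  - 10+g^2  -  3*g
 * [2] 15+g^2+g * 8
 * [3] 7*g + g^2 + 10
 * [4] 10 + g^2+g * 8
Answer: 3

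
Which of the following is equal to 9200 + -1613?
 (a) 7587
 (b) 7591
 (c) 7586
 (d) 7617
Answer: a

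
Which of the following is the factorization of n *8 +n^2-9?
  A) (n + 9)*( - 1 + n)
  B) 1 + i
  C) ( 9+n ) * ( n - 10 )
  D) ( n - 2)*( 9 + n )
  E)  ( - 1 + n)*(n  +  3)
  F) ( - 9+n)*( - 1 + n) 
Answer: A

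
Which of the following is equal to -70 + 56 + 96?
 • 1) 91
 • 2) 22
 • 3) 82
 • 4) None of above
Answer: 3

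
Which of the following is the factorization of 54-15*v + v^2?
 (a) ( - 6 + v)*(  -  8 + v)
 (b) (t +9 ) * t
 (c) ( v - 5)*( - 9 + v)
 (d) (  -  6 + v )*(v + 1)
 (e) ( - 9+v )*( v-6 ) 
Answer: e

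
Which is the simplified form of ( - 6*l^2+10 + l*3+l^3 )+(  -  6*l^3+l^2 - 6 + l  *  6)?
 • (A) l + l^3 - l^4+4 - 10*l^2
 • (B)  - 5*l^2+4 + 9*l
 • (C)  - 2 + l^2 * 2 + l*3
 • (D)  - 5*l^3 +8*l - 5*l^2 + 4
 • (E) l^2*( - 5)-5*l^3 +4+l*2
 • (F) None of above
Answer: F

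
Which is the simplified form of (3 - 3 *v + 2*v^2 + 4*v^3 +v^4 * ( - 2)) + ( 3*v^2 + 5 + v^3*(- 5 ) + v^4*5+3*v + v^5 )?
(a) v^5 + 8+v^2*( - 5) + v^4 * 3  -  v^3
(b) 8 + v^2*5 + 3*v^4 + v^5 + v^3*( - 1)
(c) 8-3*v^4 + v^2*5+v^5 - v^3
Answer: b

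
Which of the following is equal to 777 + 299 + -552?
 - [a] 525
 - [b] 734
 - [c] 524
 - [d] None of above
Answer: c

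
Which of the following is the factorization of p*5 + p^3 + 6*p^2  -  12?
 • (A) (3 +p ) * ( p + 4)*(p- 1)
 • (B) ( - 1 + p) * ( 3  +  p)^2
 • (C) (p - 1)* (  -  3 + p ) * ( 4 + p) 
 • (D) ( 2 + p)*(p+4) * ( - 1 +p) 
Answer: A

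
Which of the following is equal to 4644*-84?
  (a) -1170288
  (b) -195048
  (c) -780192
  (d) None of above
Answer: d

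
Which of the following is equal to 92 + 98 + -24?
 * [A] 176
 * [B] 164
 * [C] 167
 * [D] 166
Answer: D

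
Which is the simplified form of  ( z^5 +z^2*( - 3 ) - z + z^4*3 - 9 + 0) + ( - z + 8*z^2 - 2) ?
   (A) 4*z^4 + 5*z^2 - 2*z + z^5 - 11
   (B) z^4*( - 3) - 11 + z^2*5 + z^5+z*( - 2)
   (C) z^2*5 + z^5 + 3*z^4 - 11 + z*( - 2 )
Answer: C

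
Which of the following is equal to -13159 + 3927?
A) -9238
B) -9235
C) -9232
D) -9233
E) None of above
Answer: C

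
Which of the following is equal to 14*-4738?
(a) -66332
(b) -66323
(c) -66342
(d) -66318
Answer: a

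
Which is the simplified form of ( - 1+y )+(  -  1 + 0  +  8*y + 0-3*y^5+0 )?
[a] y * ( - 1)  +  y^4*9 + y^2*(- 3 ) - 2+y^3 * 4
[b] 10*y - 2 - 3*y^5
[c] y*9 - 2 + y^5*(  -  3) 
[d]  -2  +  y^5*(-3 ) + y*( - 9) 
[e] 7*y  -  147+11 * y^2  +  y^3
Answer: c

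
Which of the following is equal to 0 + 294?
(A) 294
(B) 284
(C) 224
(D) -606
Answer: A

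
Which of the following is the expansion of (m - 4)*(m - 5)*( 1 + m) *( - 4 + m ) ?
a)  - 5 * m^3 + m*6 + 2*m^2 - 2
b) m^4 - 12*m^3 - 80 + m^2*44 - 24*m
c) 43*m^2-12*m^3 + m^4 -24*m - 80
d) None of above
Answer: c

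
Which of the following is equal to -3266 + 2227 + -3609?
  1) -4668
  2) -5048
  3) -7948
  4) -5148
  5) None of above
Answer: 5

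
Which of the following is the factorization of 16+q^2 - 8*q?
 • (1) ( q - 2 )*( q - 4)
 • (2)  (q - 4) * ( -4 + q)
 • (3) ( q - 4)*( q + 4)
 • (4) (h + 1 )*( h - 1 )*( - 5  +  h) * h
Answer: 2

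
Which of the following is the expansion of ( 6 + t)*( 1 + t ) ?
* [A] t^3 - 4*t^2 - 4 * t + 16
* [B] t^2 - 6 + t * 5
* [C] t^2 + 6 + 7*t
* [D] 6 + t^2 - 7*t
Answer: C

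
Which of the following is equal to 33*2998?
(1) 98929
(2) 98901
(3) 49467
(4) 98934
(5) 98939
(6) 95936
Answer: 4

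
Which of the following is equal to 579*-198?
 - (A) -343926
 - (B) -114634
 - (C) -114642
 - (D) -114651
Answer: C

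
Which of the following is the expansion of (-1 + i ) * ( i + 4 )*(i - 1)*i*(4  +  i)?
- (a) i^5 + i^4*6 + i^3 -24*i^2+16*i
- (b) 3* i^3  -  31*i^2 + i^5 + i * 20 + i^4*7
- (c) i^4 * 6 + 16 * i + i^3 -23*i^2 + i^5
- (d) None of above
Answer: a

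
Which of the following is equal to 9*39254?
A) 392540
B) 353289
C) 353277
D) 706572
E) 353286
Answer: E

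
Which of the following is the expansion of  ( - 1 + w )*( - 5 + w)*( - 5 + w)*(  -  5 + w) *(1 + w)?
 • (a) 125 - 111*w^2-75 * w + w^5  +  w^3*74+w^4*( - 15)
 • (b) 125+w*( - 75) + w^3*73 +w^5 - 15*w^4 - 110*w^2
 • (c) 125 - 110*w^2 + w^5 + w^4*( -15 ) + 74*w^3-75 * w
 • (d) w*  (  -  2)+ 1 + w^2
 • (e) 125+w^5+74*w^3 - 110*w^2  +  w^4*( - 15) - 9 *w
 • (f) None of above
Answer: c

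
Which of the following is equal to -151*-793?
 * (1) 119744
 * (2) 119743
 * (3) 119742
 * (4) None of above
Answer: 2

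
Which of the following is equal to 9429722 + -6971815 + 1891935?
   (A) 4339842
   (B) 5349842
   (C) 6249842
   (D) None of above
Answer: D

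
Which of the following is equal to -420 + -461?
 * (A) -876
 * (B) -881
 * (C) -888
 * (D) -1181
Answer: B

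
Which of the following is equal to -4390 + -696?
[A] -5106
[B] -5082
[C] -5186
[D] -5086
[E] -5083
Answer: D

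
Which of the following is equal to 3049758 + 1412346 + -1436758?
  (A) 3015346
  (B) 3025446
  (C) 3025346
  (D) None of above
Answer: C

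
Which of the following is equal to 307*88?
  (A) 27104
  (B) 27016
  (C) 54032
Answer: B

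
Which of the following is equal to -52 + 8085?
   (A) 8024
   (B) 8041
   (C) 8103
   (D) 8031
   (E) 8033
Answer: E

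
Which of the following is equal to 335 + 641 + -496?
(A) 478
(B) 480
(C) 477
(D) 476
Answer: B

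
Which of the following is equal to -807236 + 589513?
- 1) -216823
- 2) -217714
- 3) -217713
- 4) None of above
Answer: 4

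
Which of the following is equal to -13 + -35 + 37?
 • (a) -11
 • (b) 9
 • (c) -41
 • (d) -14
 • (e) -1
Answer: a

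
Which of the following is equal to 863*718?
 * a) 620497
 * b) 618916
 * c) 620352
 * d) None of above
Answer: d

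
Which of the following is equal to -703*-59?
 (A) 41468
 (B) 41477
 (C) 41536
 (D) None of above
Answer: B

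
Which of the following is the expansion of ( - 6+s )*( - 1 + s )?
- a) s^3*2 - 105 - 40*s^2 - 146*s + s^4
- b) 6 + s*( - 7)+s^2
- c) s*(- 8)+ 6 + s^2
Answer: b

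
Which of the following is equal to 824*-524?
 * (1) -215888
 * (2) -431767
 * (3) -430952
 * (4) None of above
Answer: 4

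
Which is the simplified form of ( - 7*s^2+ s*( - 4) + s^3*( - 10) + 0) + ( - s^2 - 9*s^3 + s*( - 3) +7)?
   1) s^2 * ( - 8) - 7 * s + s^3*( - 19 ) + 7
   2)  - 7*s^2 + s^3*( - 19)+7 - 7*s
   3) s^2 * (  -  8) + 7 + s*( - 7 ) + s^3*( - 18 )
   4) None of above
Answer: 1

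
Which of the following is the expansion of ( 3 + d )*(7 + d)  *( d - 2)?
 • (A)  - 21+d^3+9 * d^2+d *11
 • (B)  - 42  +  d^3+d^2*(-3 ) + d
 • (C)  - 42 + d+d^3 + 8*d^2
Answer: C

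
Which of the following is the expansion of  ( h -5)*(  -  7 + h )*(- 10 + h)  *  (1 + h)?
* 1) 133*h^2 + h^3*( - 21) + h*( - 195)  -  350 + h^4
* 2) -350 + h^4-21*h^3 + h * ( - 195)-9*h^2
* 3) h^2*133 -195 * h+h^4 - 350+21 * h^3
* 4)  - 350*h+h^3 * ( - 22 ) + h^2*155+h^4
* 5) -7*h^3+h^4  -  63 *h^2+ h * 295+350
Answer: 1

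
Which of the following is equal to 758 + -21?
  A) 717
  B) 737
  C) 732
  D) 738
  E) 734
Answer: B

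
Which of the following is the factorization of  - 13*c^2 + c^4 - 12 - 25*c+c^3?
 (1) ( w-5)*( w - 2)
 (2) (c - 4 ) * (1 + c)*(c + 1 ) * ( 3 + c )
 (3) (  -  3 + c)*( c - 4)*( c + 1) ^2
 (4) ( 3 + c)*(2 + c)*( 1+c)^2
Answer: 2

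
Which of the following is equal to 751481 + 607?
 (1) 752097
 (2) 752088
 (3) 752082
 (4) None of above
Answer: 2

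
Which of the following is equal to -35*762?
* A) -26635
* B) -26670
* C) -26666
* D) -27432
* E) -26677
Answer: B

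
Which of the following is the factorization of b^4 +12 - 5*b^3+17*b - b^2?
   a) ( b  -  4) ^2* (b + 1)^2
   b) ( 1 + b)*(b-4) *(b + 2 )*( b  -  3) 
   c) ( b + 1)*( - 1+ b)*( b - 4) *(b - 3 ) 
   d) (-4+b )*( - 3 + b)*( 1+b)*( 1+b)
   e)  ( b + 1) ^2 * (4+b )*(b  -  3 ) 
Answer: d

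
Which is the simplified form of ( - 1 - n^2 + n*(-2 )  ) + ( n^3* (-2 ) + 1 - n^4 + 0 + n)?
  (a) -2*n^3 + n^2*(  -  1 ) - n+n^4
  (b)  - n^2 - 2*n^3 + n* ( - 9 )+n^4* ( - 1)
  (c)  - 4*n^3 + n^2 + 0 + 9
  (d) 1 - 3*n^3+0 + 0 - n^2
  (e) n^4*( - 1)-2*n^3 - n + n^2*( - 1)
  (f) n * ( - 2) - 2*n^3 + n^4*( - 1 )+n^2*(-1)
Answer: e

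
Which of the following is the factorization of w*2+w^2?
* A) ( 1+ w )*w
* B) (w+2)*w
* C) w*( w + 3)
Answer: B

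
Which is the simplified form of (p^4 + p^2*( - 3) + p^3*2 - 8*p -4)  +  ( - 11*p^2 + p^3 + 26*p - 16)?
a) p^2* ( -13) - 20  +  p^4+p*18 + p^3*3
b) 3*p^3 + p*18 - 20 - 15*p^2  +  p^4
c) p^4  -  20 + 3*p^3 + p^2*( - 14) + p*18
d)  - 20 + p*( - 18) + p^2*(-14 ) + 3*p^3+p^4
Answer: c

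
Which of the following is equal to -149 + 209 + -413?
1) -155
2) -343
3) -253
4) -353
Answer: 4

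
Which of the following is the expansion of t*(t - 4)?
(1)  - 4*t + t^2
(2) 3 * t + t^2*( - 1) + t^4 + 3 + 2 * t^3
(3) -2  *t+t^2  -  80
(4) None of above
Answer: 1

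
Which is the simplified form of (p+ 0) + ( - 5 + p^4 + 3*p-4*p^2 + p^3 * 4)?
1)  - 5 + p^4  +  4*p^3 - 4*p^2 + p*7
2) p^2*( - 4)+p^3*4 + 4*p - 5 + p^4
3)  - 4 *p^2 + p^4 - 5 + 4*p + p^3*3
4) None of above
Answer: 2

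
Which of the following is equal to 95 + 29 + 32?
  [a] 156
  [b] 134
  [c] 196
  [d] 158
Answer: a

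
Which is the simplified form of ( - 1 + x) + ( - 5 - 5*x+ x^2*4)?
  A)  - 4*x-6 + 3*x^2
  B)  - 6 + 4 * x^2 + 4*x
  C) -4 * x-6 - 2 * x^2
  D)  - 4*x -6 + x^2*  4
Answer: D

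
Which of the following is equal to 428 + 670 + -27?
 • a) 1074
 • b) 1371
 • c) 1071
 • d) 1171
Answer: c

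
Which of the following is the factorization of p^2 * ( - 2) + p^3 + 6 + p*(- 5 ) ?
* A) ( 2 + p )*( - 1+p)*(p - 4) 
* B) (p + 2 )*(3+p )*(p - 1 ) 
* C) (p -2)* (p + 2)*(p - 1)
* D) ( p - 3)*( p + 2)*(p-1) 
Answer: D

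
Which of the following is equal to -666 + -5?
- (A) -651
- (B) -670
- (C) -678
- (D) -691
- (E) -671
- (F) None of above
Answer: E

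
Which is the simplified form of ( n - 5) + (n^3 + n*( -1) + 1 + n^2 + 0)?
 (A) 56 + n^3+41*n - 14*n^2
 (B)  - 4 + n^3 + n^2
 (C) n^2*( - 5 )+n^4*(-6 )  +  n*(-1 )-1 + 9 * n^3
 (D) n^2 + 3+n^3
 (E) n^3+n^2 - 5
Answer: B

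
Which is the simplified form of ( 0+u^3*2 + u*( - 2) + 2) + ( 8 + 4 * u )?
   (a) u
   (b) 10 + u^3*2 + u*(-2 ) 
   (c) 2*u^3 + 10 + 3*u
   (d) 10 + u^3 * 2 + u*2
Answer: d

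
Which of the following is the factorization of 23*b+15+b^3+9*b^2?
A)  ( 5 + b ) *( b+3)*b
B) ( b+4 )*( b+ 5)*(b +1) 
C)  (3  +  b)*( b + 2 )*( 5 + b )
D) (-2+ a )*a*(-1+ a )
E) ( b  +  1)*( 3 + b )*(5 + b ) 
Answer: E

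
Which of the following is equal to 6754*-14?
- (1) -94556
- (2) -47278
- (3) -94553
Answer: 1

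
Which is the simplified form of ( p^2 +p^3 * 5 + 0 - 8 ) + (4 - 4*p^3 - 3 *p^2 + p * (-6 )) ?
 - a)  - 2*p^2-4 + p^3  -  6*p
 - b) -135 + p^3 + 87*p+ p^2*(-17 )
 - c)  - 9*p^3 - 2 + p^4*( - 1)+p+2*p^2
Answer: a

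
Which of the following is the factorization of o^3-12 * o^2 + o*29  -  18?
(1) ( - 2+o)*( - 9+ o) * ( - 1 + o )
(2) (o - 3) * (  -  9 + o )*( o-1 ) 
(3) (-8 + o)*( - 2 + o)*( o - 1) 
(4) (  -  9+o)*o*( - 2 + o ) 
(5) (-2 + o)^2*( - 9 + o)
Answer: 1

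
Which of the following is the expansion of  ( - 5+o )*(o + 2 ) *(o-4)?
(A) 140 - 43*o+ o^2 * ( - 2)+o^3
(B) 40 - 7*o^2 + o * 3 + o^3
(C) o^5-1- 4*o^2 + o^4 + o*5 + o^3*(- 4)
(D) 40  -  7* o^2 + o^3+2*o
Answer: D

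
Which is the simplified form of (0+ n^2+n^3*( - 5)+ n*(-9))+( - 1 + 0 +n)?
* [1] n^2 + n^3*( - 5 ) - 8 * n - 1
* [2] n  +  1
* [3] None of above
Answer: 1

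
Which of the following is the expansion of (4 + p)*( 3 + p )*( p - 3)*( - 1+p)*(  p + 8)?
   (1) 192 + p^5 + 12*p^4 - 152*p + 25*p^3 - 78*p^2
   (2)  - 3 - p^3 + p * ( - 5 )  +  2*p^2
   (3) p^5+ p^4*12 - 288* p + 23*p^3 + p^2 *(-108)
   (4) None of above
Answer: 4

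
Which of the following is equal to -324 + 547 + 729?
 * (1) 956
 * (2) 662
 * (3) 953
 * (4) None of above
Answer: 4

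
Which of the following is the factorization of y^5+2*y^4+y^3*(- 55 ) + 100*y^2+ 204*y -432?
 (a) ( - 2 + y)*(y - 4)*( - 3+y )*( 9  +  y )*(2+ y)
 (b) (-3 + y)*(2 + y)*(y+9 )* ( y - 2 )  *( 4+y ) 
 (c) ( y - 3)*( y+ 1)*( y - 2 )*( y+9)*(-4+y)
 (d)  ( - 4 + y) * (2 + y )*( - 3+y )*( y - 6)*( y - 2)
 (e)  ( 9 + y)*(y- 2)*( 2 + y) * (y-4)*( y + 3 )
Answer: a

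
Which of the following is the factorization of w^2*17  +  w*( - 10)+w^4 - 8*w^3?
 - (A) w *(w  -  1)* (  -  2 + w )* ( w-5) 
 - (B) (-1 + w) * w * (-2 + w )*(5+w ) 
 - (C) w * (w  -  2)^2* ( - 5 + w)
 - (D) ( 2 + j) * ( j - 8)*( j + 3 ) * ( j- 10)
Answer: A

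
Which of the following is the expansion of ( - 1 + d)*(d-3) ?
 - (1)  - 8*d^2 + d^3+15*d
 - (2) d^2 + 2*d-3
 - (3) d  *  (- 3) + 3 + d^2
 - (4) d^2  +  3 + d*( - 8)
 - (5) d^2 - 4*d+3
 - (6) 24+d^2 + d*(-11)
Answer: 5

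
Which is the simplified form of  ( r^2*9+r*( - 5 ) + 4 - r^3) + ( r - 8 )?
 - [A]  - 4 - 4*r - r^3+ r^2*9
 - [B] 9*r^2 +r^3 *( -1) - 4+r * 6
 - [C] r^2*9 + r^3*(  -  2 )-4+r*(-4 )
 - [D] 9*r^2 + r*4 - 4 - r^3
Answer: A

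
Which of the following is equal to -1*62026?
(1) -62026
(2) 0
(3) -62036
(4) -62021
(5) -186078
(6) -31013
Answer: 1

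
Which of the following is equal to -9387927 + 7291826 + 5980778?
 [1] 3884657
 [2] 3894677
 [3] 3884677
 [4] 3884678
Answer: 3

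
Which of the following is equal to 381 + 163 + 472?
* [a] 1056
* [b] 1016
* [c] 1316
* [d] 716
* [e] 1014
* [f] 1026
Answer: b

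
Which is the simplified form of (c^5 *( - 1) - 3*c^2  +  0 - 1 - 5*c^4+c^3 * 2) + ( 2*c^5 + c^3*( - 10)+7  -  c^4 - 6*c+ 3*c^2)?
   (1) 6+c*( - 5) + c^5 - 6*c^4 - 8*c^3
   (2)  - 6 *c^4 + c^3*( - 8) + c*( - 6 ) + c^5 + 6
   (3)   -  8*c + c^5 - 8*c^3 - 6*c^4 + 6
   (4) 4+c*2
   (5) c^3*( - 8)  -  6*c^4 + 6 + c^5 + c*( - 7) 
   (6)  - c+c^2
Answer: 2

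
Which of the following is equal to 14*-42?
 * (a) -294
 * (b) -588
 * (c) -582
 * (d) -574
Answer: b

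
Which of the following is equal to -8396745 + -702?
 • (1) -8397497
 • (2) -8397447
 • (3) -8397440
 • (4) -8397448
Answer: 2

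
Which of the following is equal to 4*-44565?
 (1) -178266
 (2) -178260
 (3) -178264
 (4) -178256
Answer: 2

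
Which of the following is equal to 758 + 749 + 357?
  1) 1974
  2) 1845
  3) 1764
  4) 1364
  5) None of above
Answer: 5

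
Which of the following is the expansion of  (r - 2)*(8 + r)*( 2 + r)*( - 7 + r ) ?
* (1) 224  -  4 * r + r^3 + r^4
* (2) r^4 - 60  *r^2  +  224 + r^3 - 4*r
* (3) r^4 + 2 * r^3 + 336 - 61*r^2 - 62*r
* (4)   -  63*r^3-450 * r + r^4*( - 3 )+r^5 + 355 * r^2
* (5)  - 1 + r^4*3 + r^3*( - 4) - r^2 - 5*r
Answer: 2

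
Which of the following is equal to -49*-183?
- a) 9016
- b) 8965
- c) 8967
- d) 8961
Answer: c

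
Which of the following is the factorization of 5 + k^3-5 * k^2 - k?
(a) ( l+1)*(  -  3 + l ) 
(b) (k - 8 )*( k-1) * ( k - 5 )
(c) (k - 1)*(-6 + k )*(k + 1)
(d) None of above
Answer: d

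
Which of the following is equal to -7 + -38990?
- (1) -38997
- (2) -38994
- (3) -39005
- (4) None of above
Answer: 1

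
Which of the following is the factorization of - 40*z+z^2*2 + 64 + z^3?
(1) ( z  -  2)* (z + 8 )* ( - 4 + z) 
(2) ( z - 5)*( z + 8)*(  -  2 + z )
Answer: 1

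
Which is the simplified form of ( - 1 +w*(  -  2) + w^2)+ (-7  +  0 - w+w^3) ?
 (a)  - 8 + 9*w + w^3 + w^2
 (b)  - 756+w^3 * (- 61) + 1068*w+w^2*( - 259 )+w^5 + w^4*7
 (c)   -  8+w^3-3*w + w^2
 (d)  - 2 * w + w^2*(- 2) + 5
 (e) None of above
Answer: c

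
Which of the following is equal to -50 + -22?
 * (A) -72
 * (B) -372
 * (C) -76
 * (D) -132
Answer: A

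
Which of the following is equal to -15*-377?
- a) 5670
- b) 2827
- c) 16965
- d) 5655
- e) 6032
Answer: d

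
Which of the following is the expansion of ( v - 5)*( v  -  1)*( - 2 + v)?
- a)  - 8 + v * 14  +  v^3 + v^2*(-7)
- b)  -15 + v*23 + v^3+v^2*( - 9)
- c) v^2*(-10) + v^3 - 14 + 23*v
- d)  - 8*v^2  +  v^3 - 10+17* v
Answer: d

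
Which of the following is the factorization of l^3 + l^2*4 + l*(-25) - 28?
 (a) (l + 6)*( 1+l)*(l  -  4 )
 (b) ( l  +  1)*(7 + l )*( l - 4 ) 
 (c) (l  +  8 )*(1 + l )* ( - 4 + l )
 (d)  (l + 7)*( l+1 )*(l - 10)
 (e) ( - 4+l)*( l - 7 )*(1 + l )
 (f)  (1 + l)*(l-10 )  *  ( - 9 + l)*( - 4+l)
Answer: b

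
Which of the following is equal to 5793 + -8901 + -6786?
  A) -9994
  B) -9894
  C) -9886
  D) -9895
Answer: B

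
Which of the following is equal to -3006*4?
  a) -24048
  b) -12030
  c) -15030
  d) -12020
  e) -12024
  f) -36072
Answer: e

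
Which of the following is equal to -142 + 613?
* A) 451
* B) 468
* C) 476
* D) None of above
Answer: D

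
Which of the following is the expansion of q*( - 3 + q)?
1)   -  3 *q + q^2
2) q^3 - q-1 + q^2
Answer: 1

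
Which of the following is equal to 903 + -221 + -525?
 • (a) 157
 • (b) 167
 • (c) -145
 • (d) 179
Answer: a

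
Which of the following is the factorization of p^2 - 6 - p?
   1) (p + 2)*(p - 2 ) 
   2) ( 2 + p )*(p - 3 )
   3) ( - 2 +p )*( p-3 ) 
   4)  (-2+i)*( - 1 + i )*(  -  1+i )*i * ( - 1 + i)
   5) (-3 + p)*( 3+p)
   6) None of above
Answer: 2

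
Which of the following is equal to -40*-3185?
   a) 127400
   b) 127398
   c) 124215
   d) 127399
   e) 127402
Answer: a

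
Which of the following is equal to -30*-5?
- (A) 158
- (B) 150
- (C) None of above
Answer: B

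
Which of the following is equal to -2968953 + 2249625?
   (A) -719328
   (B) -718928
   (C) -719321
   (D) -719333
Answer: A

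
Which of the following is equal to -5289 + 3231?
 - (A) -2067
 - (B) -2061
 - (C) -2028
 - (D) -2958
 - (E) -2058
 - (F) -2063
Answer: E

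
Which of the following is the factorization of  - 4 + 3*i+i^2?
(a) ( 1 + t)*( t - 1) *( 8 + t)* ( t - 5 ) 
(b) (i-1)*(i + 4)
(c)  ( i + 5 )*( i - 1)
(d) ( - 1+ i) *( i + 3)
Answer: b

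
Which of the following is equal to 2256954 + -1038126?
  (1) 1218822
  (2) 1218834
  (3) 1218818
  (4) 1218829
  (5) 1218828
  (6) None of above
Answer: 5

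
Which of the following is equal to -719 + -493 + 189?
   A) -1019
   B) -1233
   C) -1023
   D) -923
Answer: C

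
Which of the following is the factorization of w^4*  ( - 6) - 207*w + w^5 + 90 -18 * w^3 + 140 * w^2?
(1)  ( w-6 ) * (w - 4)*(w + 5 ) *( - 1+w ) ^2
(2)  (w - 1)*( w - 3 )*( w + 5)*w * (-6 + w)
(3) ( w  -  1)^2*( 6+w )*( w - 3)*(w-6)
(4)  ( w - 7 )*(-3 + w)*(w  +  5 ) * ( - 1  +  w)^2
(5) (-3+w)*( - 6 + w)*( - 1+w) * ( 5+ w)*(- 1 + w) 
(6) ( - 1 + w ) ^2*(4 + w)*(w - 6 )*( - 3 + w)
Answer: 5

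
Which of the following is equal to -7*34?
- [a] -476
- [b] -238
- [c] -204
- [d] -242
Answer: b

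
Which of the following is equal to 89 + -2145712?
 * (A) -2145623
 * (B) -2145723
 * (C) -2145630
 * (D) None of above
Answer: A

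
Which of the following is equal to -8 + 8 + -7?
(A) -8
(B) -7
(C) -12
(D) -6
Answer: B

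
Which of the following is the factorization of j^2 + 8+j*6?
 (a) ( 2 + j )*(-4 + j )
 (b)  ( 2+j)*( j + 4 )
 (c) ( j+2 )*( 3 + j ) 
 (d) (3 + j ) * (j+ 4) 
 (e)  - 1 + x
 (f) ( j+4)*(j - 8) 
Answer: b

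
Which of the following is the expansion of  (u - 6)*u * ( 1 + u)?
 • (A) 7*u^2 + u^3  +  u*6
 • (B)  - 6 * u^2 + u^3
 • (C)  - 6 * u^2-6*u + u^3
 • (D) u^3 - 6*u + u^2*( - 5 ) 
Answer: D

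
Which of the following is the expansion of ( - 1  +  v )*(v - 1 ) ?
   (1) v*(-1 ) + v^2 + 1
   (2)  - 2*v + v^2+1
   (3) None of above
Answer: 2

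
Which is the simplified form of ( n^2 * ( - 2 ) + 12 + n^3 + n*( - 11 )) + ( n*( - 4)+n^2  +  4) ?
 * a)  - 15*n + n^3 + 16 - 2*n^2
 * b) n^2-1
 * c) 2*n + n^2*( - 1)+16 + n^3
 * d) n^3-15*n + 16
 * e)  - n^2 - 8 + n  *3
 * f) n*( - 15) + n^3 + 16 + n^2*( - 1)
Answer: f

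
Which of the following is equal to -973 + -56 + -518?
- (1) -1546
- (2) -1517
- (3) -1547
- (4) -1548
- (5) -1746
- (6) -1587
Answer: 3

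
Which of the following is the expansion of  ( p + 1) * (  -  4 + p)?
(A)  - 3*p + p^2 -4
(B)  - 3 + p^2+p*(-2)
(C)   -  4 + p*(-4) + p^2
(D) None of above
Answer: A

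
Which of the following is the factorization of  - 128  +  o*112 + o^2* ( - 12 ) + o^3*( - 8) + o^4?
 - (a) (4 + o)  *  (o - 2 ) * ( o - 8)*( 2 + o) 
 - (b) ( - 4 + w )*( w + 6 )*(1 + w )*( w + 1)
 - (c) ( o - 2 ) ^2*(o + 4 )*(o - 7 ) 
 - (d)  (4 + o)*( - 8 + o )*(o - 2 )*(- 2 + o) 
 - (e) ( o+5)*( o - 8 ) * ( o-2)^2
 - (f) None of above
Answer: d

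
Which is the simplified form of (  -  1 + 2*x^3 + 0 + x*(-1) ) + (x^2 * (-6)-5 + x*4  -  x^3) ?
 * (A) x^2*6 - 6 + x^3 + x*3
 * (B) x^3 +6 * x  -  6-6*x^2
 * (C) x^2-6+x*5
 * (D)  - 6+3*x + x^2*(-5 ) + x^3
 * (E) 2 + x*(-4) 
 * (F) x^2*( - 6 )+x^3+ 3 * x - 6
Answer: F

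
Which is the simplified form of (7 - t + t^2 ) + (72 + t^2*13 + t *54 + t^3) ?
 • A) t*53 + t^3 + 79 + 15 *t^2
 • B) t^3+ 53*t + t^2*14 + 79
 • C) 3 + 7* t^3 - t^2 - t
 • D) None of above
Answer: B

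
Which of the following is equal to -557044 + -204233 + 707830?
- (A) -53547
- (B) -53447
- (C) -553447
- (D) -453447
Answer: B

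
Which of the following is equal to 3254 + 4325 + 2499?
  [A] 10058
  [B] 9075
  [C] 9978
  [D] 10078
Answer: D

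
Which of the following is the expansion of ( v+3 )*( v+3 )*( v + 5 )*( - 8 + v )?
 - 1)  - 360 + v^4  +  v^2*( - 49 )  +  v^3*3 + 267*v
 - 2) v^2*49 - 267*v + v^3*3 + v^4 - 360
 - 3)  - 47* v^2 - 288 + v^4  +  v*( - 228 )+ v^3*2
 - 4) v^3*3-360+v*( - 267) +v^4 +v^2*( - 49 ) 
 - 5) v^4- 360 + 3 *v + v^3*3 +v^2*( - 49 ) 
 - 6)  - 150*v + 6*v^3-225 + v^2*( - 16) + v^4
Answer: 4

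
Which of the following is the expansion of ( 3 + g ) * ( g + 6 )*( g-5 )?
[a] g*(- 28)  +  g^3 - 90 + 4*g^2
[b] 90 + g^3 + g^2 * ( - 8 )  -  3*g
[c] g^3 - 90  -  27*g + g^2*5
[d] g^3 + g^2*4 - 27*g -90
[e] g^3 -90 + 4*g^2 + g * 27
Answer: d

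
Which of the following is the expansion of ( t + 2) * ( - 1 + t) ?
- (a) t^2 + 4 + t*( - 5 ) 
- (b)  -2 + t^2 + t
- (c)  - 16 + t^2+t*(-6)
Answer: b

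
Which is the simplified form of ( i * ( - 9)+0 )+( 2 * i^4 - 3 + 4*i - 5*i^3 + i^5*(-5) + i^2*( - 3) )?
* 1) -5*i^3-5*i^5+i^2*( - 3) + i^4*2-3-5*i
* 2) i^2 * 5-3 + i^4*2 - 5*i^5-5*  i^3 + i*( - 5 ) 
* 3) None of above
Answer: 1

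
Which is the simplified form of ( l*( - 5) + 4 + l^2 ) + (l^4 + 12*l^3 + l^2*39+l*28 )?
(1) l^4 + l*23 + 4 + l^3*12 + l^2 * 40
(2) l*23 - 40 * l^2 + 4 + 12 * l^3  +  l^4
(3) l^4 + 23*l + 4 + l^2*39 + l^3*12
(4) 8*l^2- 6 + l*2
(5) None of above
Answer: 1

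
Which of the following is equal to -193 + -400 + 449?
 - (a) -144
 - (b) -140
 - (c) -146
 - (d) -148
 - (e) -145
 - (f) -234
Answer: a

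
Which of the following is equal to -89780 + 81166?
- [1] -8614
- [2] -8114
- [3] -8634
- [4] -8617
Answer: 1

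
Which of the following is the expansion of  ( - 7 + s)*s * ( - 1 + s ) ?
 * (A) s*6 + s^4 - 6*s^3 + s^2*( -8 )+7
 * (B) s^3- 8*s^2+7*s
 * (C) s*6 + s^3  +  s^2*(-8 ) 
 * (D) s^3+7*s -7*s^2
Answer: B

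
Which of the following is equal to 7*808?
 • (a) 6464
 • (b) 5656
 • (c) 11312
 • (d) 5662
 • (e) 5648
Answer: b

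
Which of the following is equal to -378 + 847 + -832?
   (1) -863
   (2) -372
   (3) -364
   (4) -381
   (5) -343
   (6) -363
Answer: 6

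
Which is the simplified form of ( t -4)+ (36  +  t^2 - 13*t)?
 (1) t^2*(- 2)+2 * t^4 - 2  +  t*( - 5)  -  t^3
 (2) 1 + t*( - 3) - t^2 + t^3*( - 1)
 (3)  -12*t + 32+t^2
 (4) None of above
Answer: 3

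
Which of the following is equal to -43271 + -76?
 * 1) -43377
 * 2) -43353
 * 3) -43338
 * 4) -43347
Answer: 4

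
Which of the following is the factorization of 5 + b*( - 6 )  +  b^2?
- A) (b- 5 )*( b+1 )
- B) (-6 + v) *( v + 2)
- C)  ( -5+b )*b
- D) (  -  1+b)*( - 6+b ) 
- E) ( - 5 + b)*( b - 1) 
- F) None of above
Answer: E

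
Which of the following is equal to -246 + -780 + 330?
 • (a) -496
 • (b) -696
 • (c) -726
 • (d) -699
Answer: b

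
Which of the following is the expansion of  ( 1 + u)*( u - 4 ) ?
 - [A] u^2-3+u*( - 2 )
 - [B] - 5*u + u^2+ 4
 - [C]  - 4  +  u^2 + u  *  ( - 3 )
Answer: C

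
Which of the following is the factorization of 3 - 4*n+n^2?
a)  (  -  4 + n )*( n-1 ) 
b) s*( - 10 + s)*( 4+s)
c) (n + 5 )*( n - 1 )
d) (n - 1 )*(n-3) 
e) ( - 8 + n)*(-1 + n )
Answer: d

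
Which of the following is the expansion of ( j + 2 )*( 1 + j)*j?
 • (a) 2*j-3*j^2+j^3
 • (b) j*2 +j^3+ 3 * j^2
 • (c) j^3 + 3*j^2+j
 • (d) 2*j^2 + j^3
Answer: b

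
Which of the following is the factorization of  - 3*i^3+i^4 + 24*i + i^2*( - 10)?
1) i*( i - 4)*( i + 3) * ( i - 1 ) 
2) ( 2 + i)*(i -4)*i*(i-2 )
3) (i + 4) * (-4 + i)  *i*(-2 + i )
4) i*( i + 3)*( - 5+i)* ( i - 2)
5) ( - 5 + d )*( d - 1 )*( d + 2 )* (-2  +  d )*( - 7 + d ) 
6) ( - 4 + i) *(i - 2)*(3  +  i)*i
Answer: 6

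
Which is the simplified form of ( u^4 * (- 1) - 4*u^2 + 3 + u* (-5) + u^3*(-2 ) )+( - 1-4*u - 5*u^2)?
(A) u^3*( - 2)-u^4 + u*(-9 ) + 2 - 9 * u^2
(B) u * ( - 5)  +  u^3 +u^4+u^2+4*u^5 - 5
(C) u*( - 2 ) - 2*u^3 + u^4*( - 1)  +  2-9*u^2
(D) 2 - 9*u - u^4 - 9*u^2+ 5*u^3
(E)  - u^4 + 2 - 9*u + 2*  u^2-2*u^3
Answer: A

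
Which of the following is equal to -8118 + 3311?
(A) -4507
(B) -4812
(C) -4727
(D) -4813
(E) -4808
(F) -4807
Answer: F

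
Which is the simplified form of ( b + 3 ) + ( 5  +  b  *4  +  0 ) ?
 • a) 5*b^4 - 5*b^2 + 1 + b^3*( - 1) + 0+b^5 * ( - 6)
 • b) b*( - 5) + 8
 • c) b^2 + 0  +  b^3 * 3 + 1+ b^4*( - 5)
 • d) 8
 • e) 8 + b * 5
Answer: e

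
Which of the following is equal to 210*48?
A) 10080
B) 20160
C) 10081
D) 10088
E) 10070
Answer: A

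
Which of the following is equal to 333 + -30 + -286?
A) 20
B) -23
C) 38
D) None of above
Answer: D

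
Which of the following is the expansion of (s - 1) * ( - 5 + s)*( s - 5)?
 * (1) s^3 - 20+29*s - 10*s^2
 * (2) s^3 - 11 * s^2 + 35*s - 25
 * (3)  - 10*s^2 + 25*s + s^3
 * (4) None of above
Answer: 2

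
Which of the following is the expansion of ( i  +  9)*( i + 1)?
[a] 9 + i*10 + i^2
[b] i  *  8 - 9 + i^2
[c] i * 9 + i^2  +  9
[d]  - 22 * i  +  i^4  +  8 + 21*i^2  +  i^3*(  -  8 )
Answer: a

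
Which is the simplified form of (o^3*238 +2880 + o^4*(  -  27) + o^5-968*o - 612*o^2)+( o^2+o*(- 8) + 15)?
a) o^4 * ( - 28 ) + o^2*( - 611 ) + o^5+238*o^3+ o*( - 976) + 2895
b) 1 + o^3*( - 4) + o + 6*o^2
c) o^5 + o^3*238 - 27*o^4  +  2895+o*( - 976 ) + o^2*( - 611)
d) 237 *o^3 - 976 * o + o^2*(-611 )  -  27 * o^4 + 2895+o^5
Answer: c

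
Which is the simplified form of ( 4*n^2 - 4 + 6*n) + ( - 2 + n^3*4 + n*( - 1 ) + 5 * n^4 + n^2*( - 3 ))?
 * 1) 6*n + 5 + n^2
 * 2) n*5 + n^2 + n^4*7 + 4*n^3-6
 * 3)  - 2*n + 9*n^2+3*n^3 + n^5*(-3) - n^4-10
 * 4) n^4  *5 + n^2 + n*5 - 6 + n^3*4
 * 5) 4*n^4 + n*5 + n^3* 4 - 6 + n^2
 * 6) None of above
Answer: 4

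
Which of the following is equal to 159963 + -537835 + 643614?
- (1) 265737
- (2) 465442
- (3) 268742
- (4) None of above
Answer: 4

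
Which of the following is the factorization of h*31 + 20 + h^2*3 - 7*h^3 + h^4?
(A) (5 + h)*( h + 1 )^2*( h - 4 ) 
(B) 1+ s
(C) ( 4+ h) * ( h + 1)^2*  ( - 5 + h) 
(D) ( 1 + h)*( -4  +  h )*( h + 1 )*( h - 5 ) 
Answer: D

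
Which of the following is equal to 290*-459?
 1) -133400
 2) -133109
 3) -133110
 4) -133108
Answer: 3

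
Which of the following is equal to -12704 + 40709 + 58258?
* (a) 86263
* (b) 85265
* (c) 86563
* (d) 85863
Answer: a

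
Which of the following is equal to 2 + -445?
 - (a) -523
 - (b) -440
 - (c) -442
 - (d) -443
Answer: d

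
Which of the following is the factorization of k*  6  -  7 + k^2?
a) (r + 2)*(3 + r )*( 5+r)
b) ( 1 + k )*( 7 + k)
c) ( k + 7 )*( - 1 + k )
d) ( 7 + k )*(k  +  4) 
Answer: c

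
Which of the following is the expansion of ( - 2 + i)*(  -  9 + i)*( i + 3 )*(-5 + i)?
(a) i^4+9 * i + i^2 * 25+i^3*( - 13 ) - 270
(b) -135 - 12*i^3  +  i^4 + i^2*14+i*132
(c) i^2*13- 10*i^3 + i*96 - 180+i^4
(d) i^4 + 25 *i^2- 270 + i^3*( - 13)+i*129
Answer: d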